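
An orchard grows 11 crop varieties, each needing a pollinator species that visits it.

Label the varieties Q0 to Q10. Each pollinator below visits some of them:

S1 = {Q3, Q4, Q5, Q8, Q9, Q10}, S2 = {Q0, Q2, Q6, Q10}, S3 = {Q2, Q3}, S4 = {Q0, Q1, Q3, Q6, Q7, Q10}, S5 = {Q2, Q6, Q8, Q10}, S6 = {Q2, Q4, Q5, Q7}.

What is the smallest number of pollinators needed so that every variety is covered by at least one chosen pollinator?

S1 and S4 and S6 together: S1 ∪ S4 ∪ S6 = {Q0, Q1, Q2, Q3, Q4, Q5, Q6, Q7, Q8, Q9, Q10} — every variety is covered.
Only S4 contains Q1, so S4 is forced; the remaining 5 varieties need at least 2 more pollinators (each remaining pollinator adds at most 4) — so at least 3 pollinators are needed, and 3 is optimal.

3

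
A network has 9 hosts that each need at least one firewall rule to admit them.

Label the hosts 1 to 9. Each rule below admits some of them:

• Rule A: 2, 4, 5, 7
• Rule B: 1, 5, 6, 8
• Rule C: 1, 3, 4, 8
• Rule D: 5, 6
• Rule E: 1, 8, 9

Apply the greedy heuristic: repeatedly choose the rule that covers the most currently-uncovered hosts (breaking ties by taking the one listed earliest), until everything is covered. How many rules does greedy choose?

Greedy: pick A (covers 4 new) → pick B (covers 3 new) → pick C (covers 1 new) → pick E (covers 1 new). Total picks: 4.

4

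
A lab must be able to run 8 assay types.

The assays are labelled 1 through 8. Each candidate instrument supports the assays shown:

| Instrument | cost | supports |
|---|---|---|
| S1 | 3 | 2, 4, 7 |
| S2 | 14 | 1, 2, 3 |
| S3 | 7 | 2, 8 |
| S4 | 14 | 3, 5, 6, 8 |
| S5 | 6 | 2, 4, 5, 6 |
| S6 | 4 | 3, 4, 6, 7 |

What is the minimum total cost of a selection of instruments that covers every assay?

S1, S2, S3, S5 together cover every assay (S1 ∪ S2 ∪ S3 ∪ S5 = {1, 2, 3, 4, 5, 6, 7, 8}); total cost 3 + 14 + 7 + 6 = 30.
The greedy pick S1, S6, S5, S3, S2 costs 34; no covering selection beats 30.

30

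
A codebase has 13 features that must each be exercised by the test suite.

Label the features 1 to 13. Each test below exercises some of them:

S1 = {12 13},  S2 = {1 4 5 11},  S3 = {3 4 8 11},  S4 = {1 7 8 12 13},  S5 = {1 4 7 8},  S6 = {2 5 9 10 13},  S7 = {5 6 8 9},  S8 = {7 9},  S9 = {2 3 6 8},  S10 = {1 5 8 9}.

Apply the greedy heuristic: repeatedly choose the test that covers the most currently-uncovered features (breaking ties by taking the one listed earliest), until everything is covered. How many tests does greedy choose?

4

Greedy: pick S4 (covers 5 new) → pick S6 (covers 4 new) → pick S3 (covers 3 new) → pick S7 (covers 1 new). Total picks: 4.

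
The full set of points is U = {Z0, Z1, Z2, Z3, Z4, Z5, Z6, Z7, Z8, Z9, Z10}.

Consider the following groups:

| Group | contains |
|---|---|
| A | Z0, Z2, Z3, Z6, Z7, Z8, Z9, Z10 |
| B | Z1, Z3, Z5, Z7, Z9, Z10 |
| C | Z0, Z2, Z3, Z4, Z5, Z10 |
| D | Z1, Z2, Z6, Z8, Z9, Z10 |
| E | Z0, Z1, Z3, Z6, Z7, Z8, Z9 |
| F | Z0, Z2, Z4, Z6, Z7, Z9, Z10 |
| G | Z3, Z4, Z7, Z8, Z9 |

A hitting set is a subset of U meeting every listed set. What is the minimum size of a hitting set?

2

H = {Z9, Z10} meets every group (each contains at least one member of H), and |H| = 2.
No single point lies in every group, so at least 2 are needed and 2 is optimal.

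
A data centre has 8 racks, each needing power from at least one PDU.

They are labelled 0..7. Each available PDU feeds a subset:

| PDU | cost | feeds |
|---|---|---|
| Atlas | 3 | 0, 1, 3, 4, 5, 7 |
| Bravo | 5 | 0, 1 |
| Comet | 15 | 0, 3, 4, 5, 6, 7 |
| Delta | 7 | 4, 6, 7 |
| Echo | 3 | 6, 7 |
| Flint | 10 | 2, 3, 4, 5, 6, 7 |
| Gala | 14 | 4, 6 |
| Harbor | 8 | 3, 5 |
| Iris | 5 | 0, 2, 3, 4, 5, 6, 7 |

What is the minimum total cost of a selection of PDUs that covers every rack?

8

Atlas, Iris together cover every rack (Atlas ∪ Iris = {0, 1, 2, 3, 4, 5, 6, 7}); total cost 3 + 5 = 8.
No covering selection has total cost below 8.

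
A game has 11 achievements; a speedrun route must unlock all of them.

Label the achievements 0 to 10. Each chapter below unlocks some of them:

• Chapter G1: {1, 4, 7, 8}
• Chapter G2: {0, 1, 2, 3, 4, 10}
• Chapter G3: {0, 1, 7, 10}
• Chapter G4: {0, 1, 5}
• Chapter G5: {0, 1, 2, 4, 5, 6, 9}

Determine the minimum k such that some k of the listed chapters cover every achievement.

3

G1 and G2 and G5 together: G1 ∪ G2 ∪ G5 = {0, 1, 2, 3, 4, 5, 6, 7, 8, 9, 10} — every achievement is covered.
Only G2 contains 3, so G2 is forced; the remaining 5 achievements need at least 2 more chapters (each remaining chapter adds at most 3) — so at least 3 chapters are needed, and 3 is optimal.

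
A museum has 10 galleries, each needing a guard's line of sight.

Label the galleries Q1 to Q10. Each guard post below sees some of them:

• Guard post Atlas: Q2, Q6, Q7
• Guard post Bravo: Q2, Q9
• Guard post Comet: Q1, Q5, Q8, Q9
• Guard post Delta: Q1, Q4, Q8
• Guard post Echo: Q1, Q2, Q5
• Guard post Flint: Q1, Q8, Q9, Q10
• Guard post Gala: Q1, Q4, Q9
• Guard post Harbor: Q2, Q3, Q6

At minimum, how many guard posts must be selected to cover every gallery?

Atlas and Echo and Flint and Gala and Harbor together: Atlas ∪ Echo ∪ Flint ∪ Gala ∪ Harbor = {Q1, Q2, Q3, Q4, Q5, Q6, Q7, Q8, Q9, Q10} — every gallery is covered.
No 4 of the 8 guard posts cover everything (all 70 combinations miss at least one gallery), so 5 is optimal.

5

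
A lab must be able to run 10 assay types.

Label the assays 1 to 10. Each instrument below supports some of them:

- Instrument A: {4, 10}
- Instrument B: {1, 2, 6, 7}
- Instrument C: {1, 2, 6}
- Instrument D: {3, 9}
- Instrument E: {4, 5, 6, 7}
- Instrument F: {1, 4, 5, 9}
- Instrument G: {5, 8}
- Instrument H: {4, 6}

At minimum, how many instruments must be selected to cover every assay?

A and B and D and G together: A ∪ B ∪ D ∪ G = {1, 2, 3, 4, 5, 6, 7, 8, 9, 10} — every assay is covered.
No 3 of the 8 instruments cover everything (all 56 combinations miss at least one assay), so 4 is optimal.

4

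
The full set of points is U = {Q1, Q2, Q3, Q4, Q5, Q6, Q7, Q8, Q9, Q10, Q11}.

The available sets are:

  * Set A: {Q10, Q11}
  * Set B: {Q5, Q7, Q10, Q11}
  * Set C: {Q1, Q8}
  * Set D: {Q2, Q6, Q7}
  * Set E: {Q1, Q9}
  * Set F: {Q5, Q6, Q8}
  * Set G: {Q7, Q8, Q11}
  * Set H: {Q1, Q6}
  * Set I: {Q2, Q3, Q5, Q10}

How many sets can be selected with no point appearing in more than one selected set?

G, H, I are pairwise disjoint (G={Q7,Q8,Q11}; H={Q1,Q6}; I={Q2,Q3,Q5,Q10}).
Every remaining set overlaps one of these, and no 4 of the listed sets are pairwise disjoint, so 3 is the maximum.

3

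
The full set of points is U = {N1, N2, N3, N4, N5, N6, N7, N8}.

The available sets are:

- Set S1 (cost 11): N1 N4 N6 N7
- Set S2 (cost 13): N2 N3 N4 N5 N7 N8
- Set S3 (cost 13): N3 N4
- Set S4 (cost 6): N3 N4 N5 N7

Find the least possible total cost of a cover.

24

S1, S2 together cover every point (S1 ∪ S2 = {N1, N2, N3, N4, N5, N6, N7, N8}); total cost 11 + 13 = 24.
The greedy pick S4, S1, S2 costs 30; no covering selection beats 24.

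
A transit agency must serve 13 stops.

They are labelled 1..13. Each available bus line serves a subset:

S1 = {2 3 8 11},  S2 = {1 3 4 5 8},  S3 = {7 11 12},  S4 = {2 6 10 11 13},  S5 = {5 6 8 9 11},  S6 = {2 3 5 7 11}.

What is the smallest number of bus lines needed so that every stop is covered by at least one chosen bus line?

4

Take {S2, S3, S4, S5}. Their union is {1, 2, 3, 4, 5, 6, 7, 8, 9, 10, 11, 12, 13}, which is all 13 stops.
Only S5 contains 9, so S5 is forced; the remaining 8 stops need at least 3 more bus lines (each remaining bus line adds at most 3) — so at least 4 bus lines are needed, and 4 is optimal.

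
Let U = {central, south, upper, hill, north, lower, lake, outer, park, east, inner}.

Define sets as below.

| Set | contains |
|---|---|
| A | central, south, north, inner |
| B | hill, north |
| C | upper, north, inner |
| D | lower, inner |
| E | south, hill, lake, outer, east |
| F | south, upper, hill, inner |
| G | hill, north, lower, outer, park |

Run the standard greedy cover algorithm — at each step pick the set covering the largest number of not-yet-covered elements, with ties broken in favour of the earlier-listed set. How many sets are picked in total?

Greedy: pick E (covers 5 new) → pick A (covers 3 new) → pick G (covers 2 new) → pick C (covers 1 new). Total picks: 4.

4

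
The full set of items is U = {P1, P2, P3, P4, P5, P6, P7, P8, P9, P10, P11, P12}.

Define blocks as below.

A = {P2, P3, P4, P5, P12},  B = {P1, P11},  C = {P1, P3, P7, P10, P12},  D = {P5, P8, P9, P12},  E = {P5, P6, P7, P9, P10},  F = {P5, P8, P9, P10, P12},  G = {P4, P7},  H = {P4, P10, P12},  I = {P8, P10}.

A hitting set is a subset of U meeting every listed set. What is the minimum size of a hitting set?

4

The 4 items {P4, P7, P8, P11} hit every block.
No choice of 3 items meets every block, so 4 is the minimum.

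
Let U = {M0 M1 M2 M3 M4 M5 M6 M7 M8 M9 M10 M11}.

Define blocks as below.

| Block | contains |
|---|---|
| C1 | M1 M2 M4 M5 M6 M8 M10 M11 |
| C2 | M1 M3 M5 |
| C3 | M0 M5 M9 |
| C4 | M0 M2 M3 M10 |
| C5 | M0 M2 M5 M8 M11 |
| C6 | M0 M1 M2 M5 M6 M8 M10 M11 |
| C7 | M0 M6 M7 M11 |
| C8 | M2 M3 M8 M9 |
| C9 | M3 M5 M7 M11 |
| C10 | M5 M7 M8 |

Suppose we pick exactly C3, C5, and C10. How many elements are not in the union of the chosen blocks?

5

Union of C3, C5, C10 = {M0, M2, M5, M7, M8, M9, M11}.
Not covered: M1, M3, M4, M6, M10 — 5 elements.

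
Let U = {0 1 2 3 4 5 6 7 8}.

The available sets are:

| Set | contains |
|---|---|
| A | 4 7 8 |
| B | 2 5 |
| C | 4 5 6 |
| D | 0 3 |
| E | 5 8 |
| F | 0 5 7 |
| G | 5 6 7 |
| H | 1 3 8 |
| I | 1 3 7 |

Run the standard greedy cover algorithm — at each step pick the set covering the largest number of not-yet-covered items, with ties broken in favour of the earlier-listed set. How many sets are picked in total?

Greedy: pick A (covers 3 new) → pick B (covers 2 new) → pick D (covers 2 new) → pick C (covers 1 new) → pick H (covers 1 new). Total picks: 5.
(The true minimum cover uses only 4 sets, so greedy is not optimal here.)

5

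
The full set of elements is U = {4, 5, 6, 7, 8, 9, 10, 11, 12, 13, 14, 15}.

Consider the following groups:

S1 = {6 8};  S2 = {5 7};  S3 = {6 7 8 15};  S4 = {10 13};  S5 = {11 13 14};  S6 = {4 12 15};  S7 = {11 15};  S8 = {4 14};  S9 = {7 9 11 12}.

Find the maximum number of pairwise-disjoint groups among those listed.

S1, S2, S4, S7, S8 are pairwise disjoint (S1={6,8}; S2={5,7}; S4={10,13}; S7={11,15}; S8={4,14}).
Every remaining group overlaps one of these, and no 6 of the listed groups are pairwise disjoint, so 5 is the maximum.

5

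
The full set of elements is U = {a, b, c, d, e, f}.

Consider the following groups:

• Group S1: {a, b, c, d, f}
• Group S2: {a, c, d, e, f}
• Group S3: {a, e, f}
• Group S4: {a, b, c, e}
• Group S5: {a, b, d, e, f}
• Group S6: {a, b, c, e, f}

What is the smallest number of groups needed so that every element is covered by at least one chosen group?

Take {S4, S5}. Their union is {a, b, c, d, e, f}, which is all 6 elements.
No single group has all 6 elements (the largest, S1, has 5), so 2 is optimal.

2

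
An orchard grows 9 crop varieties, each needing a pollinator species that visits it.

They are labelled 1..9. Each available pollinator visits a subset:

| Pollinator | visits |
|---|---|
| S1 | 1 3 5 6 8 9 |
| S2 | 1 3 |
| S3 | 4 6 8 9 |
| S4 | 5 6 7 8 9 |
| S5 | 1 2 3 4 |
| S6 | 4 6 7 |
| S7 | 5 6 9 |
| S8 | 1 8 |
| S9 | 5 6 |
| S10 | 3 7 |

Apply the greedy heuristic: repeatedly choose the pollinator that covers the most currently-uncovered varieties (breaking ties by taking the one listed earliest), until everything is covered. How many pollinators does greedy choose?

Greedy: pick S1 (covers 6 new) → pick S5 (covers 2 new) → pick S4 (covers 1 new). Total picks: 3.
(The true minimum cover uses only 2 pollinators, so greedy is not optimal here.)

3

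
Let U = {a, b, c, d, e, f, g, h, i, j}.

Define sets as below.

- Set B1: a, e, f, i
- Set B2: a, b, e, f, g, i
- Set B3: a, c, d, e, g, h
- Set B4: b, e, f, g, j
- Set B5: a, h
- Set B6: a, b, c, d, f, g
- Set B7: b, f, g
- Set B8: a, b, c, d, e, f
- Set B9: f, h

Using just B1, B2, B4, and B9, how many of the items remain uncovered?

Union of B1, B2, B4, B9 = {a, b, e, f, g, h, i, j}.
Not covered: c, d — 2 items.

2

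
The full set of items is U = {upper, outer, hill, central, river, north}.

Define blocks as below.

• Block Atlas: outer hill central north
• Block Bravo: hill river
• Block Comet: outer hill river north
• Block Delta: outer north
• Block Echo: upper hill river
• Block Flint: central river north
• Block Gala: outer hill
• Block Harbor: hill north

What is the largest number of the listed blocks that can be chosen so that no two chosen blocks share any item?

Bravo, Delta are pairwise disjoint (Bravo={hill,river}; Delta={outer,north}).
Every remaining block overlaps one of these, and no 3 of the listed blocks are pairwise disjoint, so 2 is the maximum.

2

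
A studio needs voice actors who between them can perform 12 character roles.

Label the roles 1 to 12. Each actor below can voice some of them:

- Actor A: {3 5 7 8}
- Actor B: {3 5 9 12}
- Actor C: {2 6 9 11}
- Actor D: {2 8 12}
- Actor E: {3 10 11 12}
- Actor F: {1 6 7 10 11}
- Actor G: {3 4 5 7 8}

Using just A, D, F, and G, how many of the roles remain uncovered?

1

Union of A, D, F, G = {1, 2, 3, 4, 5, 6, 7, 8, 10, 11, 12}.
Not covered: 9 — 1 role.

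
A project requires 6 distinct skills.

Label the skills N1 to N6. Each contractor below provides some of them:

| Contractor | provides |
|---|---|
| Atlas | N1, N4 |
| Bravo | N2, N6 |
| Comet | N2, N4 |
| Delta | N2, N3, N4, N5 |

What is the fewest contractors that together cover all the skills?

Take {Atlas, Bravo, Delta}. Their union is {N1, N2, N3, N4, N5, N6}, which is all 6 skills.
Only Atlas contains N1, so Atlas is forced; the remaining 4 skills need at least 2 more contractors (each remaining contractor adds at most 3) — so at least 3 contractors are needed, and 3 is optimal.

3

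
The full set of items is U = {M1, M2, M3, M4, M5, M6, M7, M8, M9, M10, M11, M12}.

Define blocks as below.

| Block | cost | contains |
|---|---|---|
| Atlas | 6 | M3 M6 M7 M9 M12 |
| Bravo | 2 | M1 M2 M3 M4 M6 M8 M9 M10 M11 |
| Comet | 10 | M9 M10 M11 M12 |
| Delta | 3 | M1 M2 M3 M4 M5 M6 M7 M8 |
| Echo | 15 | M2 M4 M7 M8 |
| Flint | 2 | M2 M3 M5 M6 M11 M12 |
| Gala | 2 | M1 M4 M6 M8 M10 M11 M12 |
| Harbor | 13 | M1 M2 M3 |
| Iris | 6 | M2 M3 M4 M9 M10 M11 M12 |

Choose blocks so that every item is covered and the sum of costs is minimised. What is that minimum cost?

Bravo, Delta, Gala together cover every item (Bravo ∪ Delta ∪ Gala = {M1, M2, M3, M4, M5, M6, M7, M8, M9, M10, M11, M12}); total cost 2 + 3 + 2 = 7.
No covering selection has total cost below 7.

7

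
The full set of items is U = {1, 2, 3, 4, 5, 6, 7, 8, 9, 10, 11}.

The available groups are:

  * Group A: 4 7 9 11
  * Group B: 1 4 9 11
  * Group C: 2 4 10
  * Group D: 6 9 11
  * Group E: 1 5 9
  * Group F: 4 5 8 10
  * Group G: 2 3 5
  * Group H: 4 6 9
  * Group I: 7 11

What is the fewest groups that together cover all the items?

Take {B, D, F, G, I}. Their union is {1, 2, 3, 4, 5, 6, 7, 8, 9, 10, 11}, which is all 11 items.
No 4 of the 9 groups cover everything (all 126 combinations miss at least one item), so 5 is optimal.

5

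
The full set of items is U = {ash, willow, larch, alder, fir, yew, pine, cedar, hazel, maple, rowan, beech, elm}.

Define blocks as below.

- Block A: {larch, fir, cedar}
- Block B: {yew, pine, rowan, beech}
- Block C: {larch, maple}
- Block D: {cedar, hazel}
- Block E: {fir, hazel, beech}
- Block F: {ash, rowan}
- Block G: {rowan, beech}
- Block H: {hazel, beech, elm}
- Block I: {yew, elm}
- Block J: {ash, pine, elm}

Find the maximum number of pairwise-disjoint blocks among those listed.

4

C, E, F, I are pairwise disjoint (C={larch,maple}; E={fir,hazel,beech}; F={ash,rowan}; I={yew,elm}).
Every remaining block overlaps one of these, and no 5 of the listed blocks are pairwise disjoint, so 4 is the maximum.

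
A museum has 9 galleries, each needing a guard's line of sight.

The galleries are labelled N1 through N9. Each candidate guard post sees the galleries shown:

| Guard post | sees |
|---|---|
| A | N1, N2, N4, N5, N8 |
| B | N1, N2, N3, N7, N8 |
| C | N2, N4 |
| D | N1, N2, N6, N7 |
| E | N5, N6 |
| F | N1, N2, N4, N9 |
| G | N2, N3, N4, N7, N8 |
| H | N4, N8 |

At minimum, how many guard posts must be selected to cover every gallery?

Take {B, E, F}. Their union is {N1, N2, N3, N4, N5, N6, N7, N8, N9}, which is all 9 galleries.
Only F contains N9, so F is forced; the remaining 5 galleries need at least 2 more guard posts (each remaining guard post adds at most 3) — so at least 3 guard posts are needed, and 3 is optimal.

3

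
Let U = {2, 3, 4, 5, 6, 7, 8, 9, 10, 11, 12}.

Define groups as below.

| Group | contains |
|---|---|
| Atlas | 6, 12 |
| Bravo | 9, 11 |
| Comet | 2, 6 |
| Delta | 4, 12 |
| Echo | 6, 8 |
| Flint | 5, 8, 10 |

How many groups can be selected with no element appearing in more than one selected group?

Bravo, Comet, Delta, Flint are pairwise disjoint (Bravo={9,11}; Comet={2,6}; Delta={4,12}; Flint={5,8,10}).
Every remaining group overlaps one of these, and no 5 of the listed groups are pairwise disjoint, so 4 is the maximum.

4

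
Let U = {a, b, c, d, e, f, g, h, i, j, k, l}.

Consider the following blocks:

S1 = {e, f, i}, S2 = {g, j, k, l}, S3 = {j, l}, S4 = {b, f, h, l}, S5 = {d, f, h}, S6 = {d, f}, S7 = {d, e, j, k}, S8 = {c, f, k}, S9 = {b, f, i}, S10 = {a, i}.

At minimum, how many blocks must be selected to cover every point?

5

S2 and S4 and S7 and S8 and S10 together: S2 ∪ S4 ∪ S7 ∪ S8 ∪ S10 = {a, b, c, d, e, f, g, h, i, j, k, l} — every point is covered.
No 4 of the 10 blocks cover everything (all 210 combinations miss at least one point), so 5 is optimal.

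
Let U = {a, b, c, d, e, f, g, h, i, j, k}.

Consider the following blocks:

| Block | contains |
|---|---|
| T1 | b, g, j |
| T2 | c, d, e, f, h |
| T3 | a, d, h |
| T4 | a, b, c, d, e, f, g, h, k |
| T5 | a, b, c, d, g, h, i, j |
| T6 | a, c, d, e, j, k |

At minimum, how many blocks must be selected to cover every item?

2

Take {T4, T5}. Their union is {a, b, c, d, e, f, g, h, i, j, k}, which is all 11 items.
No single block has all 11 items (the largest, T4, has 9), so 2 is optimal.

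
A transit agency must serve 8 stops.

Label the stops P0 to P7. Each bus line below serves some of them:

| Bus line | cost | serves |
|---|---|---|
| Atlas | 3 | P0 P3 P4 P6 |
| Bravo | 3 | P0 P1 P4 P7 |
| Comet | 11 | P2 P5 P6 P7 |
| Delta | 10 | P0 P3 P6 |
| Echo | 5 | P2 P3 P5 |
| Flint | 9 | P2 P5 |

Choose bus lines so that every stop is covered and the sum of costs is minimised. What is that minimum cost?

11

Atlas, Bravo, Echo together cover every stop (Atlas ∪ Bravo ∪ Echo = {P0, P1, P2, P3, P4, P5, P6, P7}); total cost 3 + 3 + 5 = 11.
No covering selection has total cost below 11.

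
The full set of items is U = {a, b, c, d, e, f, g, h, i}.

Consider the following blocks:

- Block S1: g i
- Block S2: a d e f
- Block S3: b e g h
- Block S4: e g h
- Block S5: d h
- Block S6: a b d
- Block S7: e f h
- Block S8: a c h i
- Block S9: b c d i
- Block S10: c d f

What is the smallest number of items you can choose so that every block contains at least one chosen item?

T = {d, e, i} meets every block (each contains at least one member of T), and |T| = 3.
The blocks S1, S6, S7 are pairwise disjoint, so any hitting set needs a separate item for each — at least 3. Hence 3 is optimal.

3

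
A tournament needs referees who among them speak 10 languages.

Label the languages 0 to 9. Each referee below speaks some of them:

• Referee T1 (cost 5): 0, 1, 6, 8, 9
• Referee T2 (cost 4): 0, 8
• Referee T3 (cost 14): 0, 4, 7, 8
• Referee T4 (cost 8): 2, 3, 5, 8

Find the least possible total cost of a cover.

27

T1, T3, T4 together cover every language (T1 ∪ T3 ∪ T4 = {0, 1, 2, 3, 4, 5, 6, 7, 8, 9}); total cost 5 + 14 + 8 = 27.
No covering selection has total cost below 27.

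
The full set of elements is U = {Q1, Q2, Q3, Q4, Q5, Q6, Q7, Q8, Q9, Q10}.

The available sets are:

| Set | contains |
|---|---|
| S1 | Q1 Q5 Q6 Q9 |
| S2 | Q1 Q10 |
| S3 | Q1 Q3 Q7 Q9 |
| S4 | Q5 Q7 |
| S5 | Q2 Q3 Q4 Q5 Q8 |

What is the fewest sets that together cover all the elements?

Take {S1, S2, S4, S5}. Their union is {Q1, Q2, Q3, Q4, Q5, Q6, Q7, Q8, Q9, Q10}, which is all 10 elements.
No 3 of the 5 sets cover everything (all 10 combinations miss at least one element), so 4 is optimal.

4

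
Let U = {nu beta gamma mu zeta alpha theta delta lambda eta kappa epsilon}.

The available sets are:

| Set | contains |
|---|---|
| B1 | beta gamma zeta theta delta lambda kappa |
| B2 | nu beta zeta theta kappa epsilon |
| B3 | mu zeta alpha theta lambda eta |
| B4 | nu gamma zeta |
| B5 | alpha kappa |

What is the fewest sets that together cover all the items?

B1, B2, and B3 cover everything between them: the union {nu, beta, gamma, mu, zeta, alpha, theta, delta, lambda, eta, kappa, epsilon} is all of U.
Only B3 contains mu, so B3 is forced; the remaining 6 items need at least 2 more sets (each remaining set adds at most 4) — so at least 3 sets are needed, and 3 is optimal.

3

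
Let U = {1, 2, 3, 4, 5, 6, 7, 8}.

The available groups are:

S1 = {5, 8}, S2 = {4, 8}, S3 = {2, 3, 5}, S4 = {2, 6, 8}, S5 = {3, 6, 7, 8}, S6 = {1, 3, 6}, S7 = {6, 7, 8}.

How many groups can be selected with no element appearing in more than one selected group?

S2, S6 are pairwise disjoint (S2={4,8}; S6={1,3,6}).
Every remaining group overlaps one of these, and no 3 of the listed groups are pairwise disjoint, so 2 is the maximum.

2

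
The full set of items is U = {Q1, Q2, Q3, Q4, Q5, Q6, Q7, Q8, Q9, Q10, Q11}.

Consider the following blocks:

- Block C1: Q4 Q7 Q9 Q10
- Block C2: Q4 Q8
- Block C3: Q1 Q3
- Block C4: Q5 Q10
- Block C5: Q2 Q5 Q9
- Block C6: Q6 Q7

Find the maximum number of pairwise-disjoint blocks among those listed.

4

C2, C3, C5, C6 are pairwise disjoint (C2={Q4,Q8}; C3={Q1,Q3}; C5={Q2,Q5,Q9}; C6={Q6,Q7}).
Every remaining block overlaps one of these, and no 5 of the listed blocks are pairwise disjoint, so 4 is the maximum.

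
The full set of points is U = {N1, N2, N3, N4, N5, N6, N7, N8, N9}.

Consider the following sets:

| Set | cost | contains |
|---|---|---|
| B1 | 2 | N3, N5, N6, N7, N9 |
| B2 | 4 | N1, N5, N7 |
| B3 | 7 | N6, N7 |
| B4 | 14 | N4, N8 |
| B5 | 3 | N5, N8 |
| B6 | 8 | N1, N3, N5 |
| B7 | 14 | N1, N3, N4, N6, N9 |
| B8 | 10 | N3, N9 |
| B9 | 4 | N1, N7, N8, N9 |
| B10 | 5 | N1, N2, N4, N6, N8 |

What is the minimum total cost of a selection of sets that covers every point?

B1, B10 together cover every point (B1 ∪ B10 = {N1, N2, N3, N4, N5, N6, N7, N8, N9}); total cost 2 + 5 = 7.
No covering selection has total cost below 7.

7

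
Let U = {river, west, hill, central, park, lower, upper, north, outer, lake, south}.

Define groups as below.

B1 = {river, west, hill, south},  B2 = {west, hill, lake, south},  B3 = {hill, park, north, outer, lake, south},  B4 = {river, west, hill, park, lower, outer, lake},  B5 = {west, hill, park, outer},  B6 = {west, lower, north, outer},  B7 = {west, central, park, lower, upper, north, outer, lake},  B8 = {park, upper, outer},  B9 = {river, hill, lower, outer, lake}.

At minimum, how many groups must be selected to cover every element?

Take {B1, B7}. Their union is {river, west, hill, central, park, lower, upper, north, outer, lake, south}, which is all 11 elements.
No single group has all 11 elements (the largest, B7, has 8), so 2 is optimal.

2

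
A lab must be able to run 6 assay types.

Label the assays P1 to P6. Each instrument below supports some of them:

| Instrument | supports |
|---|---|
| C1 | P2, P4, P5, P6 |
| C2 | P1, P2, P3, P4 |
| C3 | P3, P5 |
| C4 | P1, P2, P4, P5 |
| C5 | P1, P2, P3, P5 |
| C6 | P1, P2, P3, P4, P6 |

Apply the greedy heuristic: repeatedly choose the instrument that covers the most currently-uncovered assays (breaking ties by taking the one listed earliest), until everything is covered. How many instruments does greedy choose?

2

Greedy: pick C6 (covers 5 new) → pick C1 (covers 1 new). Total picks: 2.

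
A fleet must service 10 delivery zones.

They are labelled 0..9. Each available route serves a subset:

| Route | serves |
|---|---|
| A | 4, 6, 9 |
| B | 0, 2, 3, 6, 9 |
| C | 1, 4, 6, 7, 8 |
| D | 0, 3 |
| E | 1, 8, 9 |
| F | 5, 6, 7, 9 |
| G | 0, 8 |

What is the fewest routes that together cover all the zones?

B and C and F together: B ∪ C ∪ F = {0, 1, 2, 3, 4, 5, 6, 7, 8, 9} — every zone is covered.
Only B contains 2, so B is forced; the remaining 5 zones need at least 2 more routes (each remaining route adds at most 4) — so at least 3 routes are needed, and 3 is optimal.

3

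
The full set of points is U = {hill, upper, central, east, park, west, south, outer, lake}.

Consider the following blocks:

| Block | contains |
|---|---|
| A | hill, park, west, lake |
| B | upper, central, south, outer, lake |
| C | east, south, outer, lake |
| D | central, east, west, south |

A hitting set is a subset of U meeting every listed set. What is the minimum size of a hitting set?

2

H = {hill, south} meets every block (each contains at least one member of H), and |H| = 2.
No single point lies in every block, so at least 2 are needed and 2 is optimal.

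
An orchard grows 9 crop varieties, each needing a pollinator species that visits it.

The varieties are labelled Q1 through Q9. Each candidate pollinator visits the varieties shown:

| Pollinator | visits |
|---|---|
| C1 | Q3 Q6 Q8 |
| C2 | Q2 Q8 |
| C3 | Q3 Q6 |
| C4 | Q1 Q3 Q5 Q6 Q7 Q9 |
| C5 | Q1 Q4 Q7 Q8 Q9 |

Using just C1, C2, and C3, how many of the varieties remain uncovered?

Union of C1, C2, C3 = {Q2, Q3, Q6, Q8}.
Not covered: Q1, Q4, Q5, Q7, Q9 — 5 varieties.

5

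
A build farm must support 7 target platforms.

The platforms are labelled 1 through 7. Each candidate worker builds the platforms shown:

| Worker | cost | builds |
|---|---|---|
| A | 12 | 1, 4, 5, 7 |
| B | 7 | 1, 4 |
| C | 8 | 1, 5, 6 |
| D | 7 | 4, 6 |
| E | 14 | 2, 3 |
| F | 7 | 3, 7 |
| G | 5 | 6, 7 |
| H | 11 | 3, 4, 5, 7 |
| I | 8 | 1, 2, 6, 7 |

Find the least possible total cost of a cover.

H, I together cover every platform (H ∪ I = {1, 2, 3, 4, 5, 6, 7}); total cost 11 + 8 = 19.
No covering selection has total cost below 19.

19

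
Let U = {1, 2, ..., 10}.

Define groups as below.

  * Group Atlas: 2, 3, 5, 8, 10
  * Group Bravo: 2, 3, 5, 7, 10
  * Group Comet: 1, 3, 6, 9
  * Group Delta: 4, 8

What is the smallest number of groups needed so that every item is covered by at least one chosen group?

Take {Bravo, Comet, Delta}. Their union is {1, 2, 3, 4, 5, 6, 7, 8, 9, 10}, which is all 10 items.
Only Comet contains 1, so Comet is forced; the remaining 6 items need at least 2 more groups (each remaining group adds at most 4) — so at least 3 groups are needed, and 3 is optimal.

3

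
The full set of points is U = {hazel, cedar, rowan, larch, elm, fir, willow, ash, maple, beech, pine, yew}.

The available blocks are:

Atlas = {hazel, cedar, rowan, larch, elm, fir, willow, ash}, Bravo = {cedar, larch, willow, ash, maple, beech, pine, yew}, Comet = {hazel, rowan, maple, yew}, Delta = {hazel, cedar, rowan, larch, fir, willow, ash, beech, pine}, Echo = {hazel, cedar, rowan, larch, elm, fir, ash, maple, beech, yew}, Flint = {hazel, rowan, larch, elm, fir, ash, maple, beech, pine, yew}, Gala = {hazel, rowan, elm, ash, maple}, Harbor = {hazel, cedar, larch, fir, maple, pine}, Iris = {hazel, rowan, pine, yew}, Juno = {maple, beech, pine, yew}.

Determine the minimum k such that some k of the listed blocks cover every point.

Take {Bravo, Flint}. Their union is {hazel, cedar, rowan, larch, elm, fir, willow, ash, maple, beech, pine, yew}, which is all 12 points.
No single block has all 12 points (the largest, Echo, has 10), so 2 is optimal.

2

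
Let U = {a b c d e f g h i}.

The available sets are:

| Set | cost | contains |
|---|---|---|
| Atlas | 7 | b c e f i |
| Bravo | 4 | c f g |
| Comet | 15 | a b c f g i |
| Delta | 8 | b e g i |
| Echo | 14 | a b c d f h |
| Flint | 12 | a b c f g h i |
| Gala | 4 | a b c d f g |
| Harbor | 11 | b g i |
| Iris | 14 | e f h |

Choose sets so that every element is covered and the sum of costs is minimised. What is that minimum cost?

Delta, Echo together cover every element (Delta ∪ Echo = {a, b, c, d, e, f, g, h, i}); total cost 8 + 14 = 22.
The greedy pick Gala, Atlas, Flint costs 23; no covering selection beats 22.

22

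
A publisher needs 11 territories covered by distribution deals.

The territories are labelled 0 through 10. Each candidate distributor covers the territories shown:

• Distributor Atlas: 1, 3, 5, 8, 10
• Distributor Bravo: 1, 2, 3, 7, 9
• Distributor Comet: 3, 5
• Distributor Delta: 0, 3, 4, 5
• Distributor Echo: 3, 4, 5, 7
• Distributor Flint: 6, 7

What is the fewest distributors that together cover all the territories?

4

Atlas and Bravo and Delta and Flint together: Atlas ∪ Bravo ∪ Delta ∪ Flint = {0, 1, 2, 3, 4, 5, 6, 7, 8, 9, 10} — every territory is covered.
No 3 of the 6 distributors cover everything (all 20 combinations miss at least one territory), so 4 is optimal.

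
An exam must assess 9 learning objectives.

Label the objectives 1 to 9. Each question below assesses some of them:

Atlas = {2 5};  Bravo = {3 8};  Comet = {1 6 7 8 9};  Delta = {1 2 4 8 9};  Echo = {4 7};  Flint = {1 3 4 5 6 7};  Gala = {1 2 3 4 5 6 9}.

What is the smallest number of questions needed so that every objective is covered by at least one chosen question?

2

Take {Delta, Flint}. Their union is {1, 2, 3, 4, 5, 6, 7, 8, 9}, which is all 9 objectives.
No single question has all 9 objectives (the largest, Gala, has 7), so 2 is optimal.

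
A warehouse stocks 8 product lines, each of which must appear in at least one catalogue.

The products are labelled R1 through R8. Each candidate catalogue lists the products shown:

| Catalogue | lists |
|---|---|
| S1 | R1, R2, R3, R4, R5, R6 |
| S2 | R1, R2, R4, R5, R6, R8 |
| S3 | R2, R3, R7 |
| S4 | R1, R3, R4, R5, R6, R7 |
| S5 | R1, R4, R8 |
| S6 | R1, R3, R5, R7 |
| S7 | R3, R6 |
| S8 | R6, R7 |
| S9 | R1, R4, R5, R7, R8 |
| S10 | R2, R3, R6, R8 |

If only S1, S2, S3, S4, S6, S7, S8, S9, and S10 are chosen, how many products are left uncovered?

Union of S1, S2, S3, S4, S6, S7, S8, S9, S10 = {R1, R2, R3, R4, R5, R6, R7, R8} — that's every product, so 0 are uncovered.

0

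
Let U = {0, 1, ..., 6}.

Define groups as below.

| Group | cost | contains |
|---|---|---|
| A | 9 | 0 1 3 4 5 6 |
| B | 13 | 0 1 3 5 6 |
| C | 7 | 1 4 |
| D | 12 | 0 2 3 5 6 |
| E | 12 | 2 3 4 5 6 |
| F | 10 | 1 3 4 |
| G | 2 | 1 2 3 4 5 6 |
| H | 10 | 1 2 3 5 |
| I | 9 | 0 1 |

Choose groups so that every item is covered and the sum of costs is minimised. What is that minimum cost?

G, I together cover every item (G ∪ I = {0, 1, 2, 3, 4, 5, 6}); total cost 2 + 9 = 11.
No covering selection has total cost below 11.

11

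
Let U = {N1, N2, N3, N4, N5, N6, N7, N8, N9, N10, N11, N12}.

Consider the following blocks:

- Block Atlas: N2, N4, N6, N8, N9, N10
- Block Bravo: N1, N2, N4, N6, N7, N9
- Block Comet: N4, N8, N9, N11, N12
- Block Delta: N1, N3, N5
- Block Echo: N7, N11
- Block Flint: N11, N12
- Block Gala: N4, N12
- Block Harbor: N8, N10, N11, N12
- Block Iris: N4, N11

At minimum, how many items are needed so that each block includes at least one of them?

The 3 items {N1, N4, N11} hit every block.
The blocks Atlas, Delta, Flint are pairwise disjoint, so any hitting set needs a separate item for each — at least 3. Hence 3 is optimal.

3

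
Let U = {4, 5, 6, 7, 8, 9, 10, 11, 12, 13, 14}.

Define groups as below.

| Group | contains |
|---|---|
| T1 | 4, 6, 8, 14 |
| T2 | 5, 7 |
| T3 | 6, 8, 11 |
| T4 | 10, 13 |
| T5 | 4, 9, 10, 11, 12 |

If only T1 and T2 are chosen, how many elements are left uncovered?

Union of T1, T2 = {4, 5, 6, 7, 8, 14}.
Not covered: 9, 10, 11, 12, 13 — 5 elements.

5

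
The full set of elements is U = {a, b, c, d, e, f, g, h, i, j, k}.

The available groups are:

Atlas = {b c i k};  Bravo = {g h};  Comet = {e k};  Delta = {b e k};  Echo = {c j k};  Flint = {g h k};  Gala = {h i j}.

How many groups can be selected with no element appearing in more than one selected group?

Delta, Gala are pairwise disjoint (Delta={b,e,k}; Gala={h,i,j}).
Every remaining group overlaps one of these, and no 3 of the listed groups are pairwise disjoint, so 2 is the maximum.

2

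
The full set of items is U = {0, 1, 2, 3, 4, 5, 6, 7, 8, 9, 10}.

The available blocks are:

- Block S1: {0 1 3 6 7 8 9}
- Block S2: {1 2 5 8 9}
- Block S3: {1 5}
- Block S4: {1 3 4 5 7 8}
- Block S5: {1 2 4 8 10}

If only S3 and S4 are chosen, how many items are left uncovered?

Union of S3, S4 = {1, 3, 4, 5, 7, 8}.
Not covered: 0, 2, 6, 9, 10 — 5 items.

5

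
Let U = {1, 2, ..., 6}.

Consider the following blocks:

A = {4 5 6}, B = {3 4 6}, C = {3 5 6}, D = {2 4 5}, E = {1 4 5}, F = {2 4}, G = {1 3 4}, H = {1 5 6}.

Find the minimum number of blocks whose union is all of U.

3

Take {C, D, H}. Their union is {1, 2, 3, 4, 5, 6}, which is all 6 points.
No 2 of the 8 blocks cover everything (all 28 combinations miss at least one point), so 3 is optimal.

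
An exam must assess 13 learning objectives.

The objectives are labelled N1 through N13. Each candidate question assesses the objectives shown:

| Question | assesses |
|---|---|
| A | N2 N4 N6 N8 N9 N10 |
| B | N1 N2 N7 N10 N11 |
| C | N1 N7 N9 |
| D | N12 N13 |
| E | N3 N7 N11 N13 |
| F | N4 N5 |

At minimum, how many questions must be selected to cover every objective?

5

Take {A, B, D, E, F}. Their union is {N1, N2, N3, N4, N5, N6, N7, N8, N9, N10, N11, N12, N13}, which is all 13 objectives.
No 4 of the 6 questions cover everything (all 15 combinations miss at least one objective), so 5 is optimal.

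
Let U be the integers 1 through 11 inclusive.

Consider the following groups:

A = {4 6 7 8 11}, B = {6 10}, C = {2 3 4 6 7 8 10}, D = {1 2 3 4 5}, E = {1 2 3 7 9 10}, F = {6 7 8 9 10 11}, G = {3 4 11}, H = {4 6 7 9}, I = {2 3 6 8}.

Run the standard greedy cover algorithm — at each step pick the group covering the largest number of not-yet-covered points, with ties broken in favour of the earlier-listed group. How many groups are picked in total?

Greedy: pick C (covers 7 new) → pick D (covers 2 new) → pick F (covers 2 new). Total picks: 3.
(The true minimum cover uses only 2 groups, so greedy is not optimal here.)

3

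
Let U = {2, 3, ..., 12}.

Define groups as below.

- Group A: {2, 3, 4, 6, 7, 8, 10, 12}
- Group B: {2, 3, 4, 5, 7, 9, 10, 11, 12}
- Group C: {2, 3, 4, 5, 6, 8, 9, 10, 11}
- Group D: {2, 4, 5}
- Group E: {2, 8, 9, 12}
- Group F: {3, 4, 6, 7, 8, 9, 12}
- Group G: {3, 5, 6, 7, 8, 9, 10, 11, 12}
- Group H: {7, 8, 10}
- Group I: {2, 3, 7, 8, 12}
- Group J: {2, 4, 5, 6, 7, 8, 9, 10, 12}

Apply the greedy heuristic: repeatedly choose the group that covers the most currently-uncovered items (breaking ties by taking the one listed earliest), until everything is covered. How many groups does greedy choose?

Greedy: pick B (covers 9 new) → pick A (covers 2 new). Total picks: 2.

2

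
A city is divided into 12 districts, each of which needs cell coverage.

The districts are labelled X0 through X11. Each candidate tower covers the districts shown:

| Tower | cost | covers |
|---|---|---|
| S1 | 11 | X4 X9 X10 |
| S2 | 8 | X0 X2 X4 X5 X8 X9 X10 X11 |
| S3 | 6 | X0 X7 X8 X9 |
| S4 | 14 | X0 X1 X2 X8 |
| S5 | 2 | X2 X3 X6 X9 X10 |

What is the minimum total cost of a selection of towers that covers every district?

S2, S3, S4, S5 together cover every district (S2 ∪ S3 ∪ S4 ∪ S5 = {X0, X1, X2, X3, X4, X5, X6, X7, X8, X9, X10, X11}); total cost 8 + 6 + 14 + 2 = 30.
No covering selection has total cost below 30.

30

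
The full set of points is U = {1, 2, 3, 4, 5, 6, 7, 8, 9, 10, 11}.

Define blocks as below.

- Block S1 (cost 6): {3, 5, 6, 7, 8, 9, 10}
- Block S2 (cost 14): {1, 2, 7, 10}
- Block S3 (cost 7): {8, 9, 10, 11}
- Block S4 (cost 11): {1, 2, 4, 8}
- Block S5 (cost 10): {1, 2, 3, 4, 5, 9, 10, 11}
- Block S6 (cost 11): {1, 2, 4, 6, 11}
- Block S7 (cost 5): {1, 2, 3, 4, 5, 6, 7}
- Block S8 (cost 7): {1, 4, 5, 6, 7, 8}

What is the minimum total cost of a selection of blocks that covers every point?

S3, S7 together cover every point (S3 ∪ S7 = {1, 2, 3, 4, 5, 6, 7, 8, 9, 10, 11}); total cost 7 + 5 = 12.
No covering selection has total cost below 12.

12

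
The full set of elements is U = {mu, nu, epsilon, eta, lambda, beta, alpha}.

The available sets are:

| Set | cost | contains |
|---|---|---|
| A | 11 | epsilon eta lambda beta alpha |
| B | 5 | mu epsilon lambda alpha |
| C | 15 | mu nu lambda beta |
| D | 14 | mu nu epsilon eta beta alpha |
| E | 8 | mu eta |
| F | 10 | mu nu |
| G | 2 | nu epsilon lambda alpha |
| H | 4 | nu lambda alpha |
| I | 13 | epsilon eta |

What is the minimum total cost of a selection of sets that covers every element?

16

D, G together cover every element (D ∪ G = {mu, nu, epsilon, eta, lambda, beta, alpha}); total cost 14 + 2 = 16.
The greedy pick G, E, A costs 21; no covering selection beats 16.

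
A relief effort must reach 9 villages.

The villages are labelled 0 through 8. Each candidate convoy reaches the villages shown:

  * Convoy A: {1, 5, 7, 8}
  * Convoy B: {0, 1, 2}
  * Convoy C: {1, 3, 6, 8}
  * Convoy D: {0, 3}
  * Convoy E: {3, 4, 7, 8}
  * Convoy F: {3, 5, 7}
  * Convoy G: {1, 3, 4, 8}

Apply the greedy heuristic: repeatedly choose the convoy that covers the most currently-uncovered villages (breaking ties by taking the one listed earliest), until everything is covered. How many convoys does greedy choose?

Greedy: pick A (covers 4 new) → pick B (covers 2 new) → pick C (covers 2 new) → pick E (covers 1 new). Total picks: 4.

4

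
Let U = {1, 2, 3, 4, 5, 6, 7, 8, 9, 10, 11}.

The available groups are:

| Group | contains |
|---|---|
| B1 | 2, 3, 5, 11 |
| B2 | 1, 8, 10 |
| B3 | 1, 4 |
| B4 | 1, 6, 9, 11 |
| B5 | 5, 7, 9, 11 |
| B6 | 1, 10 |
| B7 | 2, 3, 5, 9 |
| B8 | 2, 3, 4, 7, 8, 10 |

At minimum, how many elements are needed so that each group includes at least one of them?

Take H = {1, 3, 9}. Each listed group contains at least one of these, so H is a hitting set of size 3.
No choice of 2 elements meets every group, so 3 is the minimum.

3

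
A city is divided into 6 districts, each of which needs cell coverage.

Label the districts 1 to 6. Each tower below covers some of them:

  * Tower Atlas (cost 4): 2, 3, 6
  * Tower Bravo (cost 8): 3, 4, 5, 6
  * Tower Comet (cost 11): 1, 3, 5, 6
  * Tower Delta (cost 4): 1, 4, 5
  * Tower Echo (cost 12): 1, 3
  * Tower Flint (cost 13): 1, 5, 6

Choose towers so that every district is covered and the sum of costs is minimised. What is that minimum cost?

Atlas, Delta together cover every district (Atlas ∪ Delta = {1, 2, 3, 4, 5, 6}); total cost 4 + 4 = 8.
No covering selection has total cost below 8.

8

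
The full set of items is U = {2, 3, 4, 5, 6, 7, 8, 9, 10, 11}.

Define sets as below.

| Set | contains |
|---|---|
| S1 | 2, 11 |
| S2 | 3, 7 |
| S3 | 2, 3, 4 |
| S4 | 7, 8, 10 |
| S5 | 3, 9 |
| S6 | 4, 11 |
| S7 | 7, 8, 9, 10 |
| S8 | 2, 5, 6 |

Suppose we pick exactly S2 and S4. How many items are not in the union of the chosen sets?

Union of S2, S4 = {3, 7, 8, 10}.
Not covered: 2, 4, 5, 6, 9, 11 — 6 items.

6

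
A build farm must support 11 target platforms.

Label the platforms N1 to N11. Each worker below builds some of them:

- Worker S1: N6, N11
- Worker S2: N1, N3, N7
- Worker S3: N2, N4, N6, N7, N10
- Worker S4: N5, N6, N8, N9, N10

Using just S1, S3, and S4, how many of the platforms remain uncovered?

2

Union of S1, S3, S4 = {N2, N4, N5, N6, N7, N8, N9, N10, N11}.
Not covered: N1, N3 — 2 platforms.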